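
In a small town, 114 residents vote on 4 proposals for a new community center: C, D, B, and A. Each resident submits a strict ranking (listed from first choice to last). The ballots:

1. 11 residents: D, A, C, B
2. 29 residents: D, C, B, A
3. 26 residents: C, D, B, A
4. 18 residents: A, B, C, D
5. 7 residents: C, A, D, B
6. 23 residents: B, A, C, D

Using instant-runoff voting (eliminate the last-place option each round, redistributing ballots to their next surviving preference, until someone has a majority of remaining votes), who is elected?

Round 1: C 33, D 40, B 23, A 18. Eliminate A.
Round 2: C 33, D 40, B 41. Eliminate C.
Round 3: D 73, B 41. D has a majority.

D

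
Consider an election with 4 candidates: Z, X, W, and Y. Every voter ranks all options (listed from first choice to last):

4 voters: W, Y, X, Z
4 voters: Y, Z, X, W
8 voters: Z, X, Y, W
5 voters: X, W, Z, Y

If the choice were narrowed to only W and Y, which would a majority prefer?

Voters preferring W to Y: 9; preferring Y to W: 12.
Y wins the head-to-head.

Y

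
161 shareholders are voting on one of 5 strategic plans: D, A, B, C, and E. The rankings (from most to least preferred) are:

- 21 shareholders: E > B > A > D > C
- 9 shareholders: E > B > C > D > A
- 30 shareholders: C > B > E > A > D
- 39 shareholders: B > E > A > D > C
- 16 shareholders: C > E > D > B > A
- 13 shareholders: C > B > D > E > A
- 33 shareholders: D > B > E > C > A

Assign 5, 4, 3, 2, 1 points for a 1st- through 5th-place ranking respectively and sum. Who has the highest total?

D: 21·2 + 9·2 + 30·1 + 39·2 + 16·3 + 13·3 + 33·5 = 420
A: 21·3 + 9·1 + 30·2 + 39·3 + 16·1 + 13·1 + 33·1 = 311
B: 21·4 + 9·4 + 30·4 + 39·5 + 16·2 + 13·4 + 33·4 = 651
C: 21·1 + 9·3 + 30·5 + 39·1 + 16·5 + 13·5 + 33·2 = 448
E: 21·5 + 9·5 + 30·3 + 39·4 + 16·4 + 13·2 + 33·3 = 585
B has the highest Borda score (651).

B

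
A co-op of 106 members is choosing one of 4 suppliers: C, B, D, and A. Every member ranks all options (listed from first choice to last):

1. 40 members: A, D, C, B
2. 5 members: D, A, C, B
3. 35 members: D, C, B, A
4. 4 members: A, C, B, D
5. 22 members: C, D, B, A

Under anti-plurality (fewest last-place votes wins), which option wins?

Last-place votes: C 0, B 45, D 4, A 57.
C is ranked last by the fewest voters, so C wins.

C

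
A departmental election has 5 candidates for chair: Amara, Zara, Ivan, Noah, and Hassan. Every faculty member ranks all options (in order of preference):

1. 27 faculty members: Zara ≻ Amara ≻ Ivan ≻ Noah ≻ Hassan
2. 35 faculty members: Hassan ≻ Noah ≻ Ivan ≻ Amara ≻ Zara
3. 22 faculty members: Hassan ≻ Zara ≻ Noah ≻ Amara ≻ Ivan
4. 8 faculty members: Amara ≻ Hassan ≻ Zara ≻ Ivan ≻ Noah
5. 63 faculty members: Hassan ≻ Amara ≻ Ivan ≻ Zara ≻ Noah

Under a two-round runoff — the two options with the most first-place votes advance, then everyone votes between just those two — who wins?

Round 1 first-place votes: Amara 8, Zara 27, Ivan 0, Noah 0, Hassan 120.
Hassan and Zara advance.
Runoff: Hassan is preferred to Zara by 128 voters; Zara by 27.
Hassan wins the runoff.

Hassan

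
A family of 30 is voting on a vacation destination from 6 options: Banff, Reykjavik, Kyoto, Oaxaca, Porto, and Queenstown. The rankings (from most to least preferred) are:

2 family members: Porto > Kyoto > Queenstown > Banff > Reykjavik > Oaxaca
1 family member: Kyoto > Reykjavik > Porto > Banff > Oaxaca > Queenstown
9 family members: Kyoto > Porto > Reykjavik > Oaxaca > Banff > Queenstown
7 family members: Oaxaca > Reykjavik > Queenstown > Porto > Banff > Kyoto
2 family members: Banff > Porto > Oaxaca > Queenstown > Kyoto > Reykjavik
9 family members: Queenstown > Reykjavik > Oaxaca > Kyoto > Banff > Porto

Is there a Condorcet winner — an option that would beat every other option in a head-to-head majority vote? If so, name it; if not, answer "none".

Reykjavik

Reykjavik vs Banff: 26–4 for Reykjavik.
Reykjavik vs Kyoto: 16–14 for Reykjavik.
Reykjavik vs Oaxaca: 21–9 for Reykjavik.
Reykjavik vs Porto: 17–13 for Reykjavik.
Reykjavik vs Queenstown: 17–13 for Reykjavik.
Reykjavik beats every other option head-to-head.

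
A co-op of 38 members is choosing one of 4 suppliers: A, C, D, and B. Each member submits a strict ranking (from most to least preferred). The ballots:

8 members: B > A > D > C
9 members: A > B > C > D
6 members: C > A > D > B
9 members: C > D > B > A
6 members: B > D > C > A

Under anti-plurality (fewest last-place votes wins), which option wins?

Last-place votes: A 15, C 8, D 9, B 6.
B is ranked last by the fewest voters, so B wins.

B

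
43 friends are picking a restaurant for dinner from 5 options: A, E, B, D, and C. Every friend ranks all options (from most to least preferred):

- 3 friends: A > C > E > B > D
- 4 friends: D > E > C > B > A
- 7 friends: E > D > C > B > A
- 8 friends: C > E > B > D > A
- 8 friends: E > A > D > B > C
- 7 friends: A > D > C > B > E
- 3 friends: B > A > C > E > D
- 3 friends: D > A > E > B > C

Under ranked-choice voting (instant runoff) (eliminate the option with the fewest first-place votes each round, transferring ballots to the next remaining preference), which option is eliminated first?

Round 1: A 10, E 15, B 3, D 7, C 8. Eliminate B.

B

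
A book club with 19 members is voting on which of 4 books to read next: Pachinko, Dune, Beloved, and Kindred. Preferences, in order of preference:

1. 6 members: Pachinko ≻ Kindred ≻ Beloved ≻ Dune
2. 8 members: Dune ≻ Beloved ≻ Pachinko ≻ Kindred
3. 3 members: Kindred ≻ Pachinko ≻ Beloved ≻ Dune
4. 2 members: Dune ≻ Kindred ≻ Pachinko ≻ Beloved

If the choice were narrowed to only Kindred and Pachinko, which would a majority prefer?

Pachinko

Voters preferring Kindred to Pachinko: 5; preferring Pachinko to Kindred: 14.
Pachinko wins the head-to-head.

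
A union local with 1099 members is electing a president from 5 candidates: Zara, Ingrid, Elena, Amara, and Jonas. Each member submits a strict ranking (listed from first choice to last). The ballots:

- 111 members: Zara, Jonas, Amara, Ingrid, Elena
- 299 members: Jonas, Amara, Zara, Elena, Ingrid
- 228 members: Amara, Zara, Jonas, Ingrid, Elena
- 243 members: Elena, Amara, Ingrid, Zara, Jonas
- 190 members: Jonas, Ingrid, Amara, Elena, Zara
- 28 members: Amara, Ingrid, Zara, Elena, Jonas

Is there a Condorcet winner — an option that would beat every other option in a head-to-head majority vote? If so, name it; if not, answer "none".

Checking pairwise contests:
Amara beats Zara 988–111.
Zara beats Ingrid 638–461.
Zara beats Elena 666–433.
Jonas beats Amara 600–499.
Zara beats Jonas 610–489.
Every option loses at least one head-to-head, so there is no Condorcet winner.

none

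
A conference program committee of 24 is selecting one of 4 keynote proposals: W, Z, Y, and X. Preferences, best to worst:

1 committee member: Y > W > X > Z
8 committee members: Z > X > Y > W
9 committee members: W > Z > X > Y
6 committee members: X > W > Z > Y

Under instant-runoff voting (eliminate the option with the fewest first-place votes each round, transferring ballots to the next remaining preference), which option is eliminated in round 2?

Round 1: W 9, Z 8, Y 1, X 6. Eliminate Y.
Round 2: W 10, Z 8, X 6. Eliminate X.

X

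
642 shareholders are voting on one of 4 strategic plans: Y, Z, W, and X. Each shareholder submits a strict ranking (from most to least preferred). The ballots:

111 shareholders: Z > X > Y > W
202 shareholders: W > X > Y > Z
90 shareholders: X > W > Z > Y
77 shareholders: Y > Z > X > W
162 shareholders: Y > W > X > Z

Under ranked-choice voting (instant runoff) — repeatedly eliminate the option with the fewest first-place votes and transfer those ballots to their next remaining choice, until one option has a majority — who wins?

Round 1: Y 239, Z 111, W 202, X 90. Eliminate X.
Round 2: Y 239, Z 111, W 292. Eliminate Z.
Round 3: Y 350, W 292. Y has a majority.

Y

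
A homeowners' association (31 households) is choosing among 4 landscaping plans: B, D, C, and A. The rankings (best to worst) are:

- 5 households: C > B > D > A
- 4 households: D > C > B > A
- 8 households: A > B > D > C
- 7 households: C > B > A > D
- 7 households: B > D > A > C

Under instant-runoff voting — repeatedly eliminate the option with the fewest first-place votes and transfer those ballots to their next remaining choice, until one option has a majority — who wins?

Round 1: B 7, D 4, C 12, A 8. Eliminate D.
Round 2: B 7, C 16, A 8. C has a majority.

C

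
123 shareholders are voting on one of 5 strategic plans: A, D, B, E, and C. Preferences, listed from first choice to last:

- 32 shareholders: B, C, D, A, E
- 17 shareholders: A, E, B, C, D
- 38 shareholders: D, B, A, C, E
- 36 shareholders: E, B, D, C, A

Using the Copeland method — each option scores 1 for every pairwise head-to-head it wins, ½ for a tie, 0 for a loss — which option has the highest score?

B

A: beats E; loses to D, B, and C → score 1.
D: beats A, E, and C; loses to B → score 3.
B: beats A, D, E, and C → score 4.
E: loses to A, D, B, and C → score 0.
C: beats A and E; loses to D and B → score 2.
B has the best pairwise record.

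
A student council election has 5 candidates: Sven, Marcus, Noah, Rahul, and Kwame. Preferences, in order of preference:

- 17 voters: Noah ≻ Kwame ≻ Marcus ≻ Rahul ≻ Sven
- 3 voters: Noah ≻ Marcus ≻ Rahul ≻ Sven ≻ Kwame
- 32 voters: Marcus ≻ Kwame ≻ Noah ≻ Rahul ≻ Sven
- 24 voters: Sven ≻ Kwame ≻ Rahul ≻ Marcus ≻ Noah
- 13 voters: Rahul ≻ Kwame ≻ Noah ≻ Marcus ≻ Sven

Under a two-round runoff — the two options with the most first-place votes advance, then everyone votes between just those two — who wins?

Marcus

Round 1 first-place votes: Sven 24, Marcus 32, Noah 20, Rahul 13, Kwame 0.
Marcus and Sven advance.
Runoff: Marcus is preferred to Sven by 65 voters; Sven by 24.
Marcus wins the runoff.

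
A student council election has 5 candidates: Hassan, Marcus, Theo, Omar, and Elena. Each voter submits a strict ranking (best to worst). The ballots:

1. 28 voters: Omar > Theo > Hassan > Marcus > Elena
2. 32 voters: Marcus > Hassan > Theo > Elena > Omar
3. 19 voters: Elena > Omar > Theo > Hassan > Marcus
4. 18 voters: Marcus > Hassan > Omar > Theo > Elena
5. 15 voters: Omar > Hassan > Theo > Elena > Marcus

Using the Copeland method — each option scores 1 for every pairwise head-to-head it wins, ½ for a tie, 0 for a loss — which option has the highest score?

Hassan: beats Marcus, Theo, and Elena; loses to Omar → score 3.
Marcus: beats Elena; loses to Hassan, Theo, and Omar → score 1.
Theo: beats Marcus and Elena; loses to Hassan and Omar → score 2.
Omar: beats Hassan, Marcus, Theo, and Elena → score 4.
Elena: loses to Hassan, Marcus, Theo, and Omar → score 0.
Omar has the best pairwise record.

Omar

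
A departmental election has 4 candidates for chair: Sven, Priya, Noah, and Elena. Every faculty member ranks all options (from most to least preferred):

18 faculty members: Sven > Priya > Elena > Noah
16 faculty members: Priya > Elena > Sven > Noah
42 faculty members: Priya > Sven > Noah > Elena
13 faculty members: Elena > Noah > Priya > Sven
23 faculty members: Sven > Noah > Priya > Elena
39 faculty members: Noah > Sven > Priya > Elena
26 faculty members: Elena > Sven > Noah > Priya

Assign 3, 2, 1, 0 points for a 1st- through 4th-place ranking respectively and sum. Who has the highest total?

Sven

Sven: 18·3 + 16·1 + 42·2 + 13·0 + 23·3 + 39·2 + 26·2 = 353
Priya: 18·2 + 16·3 + 42·3 + 13·1 + 23·1 + 39·1 + 26·0 = 285
Noah: 18·0 + 16·0 + 42·1 + 13·2 + 23·2 + 39·3 + 26·1 = 257
Elena: 18·1 + 16·2 + 42·0 + 13·3 + 23·0 + 39·0 + 26·3 = 167
Sven has the highest Borda score (353).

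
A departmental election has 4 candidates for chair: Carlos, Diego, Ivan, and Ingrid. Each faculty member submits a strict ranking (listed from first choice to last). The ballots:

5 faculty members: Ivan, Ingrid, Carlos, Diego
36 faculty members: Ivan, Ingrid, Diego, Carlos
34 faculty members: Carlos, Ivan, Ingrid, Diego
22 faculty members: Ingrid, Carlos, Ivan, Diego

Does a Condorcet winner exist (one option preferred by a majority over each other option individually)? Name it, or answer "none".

none

Checking pairwise contests:
Ingrid beats Carlos 63–34.
Carlos beats Diego 61–36.
Carlos beats Ivan 56–41.
Ivan beats Ingrid 75–22.
Every option loses at least one head-to-head, so there is no Condorcet winner.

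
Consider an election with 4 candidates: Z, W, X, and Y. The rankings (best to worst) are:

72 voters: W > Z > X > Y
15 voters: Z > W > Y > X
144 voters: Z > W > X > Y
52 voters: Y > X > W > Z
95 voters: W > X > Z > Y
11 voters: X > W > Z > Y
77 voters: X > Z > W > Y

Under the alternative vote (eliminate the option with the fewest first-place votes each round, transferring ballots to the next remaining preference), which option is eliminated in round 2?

Round 1: Z 159, W 167, X 88, Y 52. Eliminate Y.
Round 2: Z 159, W 167, X 140. Eliminate X.

X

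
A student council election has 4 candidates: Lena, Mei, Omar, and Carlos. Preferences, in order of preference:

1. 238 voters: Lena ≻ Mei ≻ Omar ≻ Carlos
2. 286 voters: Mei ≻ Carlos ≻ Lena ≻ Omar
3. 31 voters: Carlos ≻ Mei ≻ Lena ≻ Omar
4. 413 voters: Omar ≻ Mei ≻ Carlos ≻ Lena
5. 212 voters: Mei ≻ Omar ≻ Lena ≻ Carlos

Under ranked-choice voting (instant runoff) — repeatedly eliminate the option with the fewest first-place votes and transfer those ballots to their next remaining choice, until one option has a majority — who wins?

Round 1: Lena 238, Mei 498, Omar 413, Carlos 31. Eliminate Carlos.
Round 2: Lena 238, Mei 529, Omar 413. Eliminate Lena.
Round 3: Mei 767, Omar 413. Mei has a majority.

Mei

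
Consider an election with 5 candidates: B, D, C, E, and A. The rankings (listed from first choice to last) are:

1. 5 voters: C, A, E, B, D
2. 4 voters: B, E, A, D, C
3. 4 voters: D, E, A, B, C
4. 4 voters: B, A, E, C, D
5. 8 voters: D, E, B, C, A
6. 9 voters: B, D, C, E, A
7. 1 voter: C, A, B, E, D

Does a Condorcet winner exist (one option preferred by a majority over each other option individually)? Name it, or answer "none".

B

B vs D: 23–12 for B.
B vs C: 29–6 for B.
B vs E: 18–17 for B.
B vs A: 25–10 for B.
B beats every other option head-to-head.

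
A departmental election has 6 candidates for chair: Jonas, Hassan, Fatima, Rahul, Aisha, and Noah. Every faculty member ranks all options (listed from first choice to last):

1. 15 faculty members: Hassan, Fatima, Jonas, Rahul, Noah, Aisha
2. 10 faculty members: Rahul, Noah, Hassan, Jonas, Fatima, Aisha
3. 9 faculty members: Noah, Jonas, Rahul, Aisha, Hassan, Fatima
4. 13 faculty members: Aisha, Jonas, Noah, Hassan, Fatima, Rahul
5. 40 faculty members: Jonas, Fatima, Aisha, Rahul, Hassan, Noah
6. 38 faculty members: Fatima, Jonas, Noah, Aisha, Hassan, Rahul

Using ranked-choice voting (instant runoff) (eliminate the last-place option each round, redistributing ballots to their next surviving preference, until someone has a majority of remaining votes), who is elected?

Round 1: Jonas 40, Hassan 15, Fatima 38, Rahul 10, Aisha 13, Noah 9. Eliminate Noah.
Round 2: Jonas 49, Hassan 15, Fatima 38, Rahul 10, Aisha 13. Eliminate Rahul.
Round 3: Jonas 49, Hassan 25, Fatima 38, Aisha 13. Eliminate Aisha.
Round 4: Jonas 62, Hassan 25, Fatima 38. Eliminate Hassan.
Round 5: Jonas 72, Fatima 53. Jonas has a majority.

Jonas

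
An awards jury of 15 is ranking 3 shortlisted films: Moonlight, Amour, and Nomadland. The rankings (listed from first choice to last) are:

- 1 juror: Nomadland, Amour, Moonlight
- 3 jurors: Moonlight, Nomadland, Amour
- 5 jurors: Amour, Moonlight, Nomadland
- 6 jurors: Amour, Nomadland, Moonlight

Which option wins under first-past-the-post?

First-place votes: Moonlight 3, Amour 11, Nomadland 1.
Amour has the most first-place votes.

Amour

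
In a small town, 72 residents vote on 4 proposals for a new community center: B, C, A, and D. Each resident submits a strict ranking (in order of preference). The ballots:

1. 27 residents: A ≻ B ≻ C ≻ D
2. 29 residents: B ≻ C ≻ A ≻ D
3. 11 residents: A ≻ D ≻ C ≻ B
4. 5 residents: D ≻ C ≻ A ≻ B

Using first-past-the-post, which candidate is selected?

First-place votes: B 29, C 0, A 38, D 5.
A has the most first-place votes.

A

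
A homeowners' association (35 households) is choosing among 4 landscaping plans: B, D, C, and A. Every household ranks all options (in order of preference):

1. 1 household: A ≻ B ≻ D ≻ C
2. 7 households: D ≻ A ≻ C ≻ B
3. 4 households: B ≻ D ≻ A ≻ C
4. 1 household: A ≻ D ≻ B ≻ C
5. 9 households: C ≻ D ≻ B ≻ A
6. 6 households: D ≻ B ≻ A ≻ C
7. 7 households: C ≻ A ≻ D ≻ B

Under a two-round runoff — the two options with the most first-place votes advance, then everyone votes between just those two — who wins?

D

Round 1 first-place votes: B 4, D 13, C 16, A 2.
C and D advance.
Runoff: C is preferred to D by 16 voters; D by 19.
D wins the runoff.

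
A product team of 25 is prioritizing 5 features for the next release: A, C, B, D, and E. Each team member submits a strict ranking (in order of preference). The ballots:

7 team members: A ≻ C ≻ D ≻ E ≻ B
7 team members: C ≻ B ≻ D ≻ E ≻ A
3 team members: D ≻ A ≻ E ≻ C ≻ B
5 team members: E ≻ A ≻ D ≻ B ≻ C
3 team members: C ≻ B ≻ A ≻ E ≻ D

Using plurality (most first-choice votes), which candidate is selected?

C

First-place votes: A 7, C 10, B 0, D 3, E 5.
C has the most first-place votes.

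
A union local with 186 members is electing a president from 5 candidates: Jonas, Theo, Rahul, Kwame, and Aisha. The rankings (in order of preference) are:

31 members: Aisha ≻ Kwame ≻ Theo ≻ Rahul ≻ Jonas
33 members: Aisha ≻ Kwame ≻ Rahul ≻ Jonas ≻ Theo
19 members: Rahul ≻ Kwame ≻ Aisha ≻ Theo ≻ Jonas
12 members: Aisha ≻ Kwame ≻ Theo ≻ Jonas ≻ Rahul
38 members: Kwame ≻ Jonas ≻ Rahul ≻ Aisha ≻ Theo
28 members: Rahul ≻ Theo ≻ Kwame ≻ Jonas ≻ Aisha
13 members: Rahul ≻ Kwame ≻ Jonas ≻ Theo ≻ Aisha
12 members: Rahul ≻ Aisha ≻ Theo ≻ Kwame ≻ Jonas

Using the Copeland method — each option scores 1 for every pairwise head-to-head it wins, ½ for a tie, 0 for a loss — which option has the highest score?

Jonas: loses to Theo, Rahul, Kwame, and Aisha → score 0.
Theo: beats Jonas; loses to Rahul, Kwame, and Aisha → score 1.
Rahul: beats Jonas, Theo, and Aisha; loses to Kwame → score 3.
Kwame: beats Jonas, Theo, Rahul, and Aisha → score 4.
Aisha: beats Jonas and Theo; loses to Rahul and Kwame → score 2.
Kwame has the best pairwise record.

Kwame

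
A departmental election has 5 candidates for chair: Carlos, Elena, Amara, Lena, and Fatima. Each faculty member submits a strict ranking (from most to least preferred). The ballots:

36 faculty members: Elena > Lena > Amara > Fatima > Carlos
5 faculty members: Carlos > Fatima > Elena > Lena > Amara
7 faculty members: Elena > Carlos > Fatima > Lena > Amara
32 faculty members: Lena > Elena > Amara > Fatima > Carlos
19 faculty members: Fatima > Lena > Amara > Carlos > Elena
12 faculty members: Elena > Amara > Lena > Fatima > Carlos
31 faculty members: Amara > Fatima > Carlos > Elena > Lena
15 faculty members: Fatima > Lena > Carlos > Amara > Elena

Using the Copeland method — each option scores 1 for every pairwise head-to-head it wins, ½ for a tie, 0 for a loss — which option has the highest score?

Carlos: loses to Elena, Amara, Lena, and Fatima → score 0.
Elena: beats Carlos, Amara, Lena, and Fatima → score 4.
Amara: beats Carlos and Fatima; loses to Elena and Lena → score 2.
Lena: beats Carlos, Amara, and Fatima; loses to Elena → score 3.
Fatima: beats Carlos; loses to Elena, Amara, and Lena → score 1.
Elena has the best pairwise record.

Elena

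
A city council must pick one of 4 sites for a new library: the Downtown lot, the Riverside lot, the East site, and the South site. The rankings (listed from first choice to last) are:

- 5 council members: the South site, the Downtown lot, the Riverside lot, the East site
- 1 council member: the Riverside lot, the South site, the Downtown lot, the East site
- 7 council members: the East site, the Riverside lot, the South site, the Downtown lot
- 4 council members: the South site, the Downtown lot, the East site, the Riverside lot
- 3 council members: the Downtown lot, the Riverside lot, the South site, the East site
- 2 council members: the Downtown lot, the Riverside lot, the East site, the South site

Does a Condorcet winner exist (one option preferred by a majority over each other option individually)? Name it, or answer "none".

none

Checking pairwise contests:
the South site beats the Downtown lot 17–5.
the Downtown lot beats the Riverside lot 14–8.
the Downtown lot beats the East site 15–7.
the Riverside lot beats the South site 13–9.
Every option loses at least one head-to-head, so there is no Condorcet winner.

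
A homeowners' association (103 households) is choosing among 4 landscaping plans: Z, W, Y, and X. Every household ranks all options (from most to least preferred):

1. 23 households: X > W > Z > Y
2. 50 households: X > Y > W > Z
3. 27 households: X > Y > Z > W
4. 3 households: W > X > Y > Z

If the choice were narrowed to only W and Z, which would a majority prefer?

Voters preferring W to Z: 76; preferring Z to W: 27.
W wins the head-to-head.

W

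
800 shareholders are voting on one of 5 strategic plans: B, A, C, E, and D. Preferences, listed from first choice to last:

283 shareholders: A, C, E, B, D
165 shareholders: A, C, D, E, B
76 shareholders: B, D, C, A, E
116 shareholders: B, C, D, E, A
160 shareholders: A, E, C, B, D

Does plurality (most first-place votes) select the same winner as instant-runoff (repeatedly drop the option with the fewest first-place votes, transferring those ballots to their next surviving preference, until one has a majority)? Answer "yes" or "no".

Plurality — first-place votes: B 192, A 608, C 0, E 0, D 0. Winner: A.
Instant-runoff — R1 B 192, A 608, C 0, E 0, D 0 (A winner). Winner: A.
The two methods agree.

yes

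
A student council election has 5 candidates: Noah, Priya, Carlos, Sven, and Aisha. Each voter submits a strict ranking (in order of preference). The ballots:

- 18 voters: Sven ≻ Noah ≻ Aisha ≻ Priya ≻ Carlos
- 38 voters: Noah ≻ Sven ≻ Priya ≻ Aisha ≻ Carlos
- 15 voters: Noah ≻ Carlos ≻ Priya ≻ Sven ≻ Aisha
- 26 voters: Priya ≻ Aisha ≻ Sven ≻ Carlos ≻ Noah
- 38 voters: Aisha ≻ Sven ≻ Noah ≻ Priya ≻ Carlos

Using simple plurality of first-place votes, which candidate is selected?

First-place votes: Noah 53, Priya 26, Carlos 0, Sven 18, Aisha 38.
Noah has the most first-place votes.

Noah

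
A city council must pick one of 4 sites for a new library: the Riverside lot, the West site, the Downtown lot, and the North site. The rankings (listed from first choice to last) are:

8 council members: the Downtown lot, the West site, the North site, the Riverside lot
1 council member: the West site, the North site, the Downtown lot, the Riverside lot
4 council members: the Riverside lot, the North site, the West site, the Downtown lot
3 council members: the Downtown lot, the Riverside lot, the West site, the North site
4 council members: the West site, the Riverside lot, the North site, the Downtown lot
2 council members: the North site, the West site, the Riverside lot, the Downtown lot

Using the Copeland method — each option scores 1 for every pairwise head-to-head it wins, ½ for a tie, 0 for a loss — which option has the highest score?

the West site

the Riverside lot: ties the North site; loses to the West site and the Downtown lot → score 0.5.
the West site: beats the Riverside lot and the North site; ties the Downtown lot → score 2.5.
the Downtown lot: beats the Riverside lot; ties the West site and the North site → score 2.
the North site: ties the Riverside lot and the Downtown lot; loses to the West site → score 1.
the West site has the best pairwise record.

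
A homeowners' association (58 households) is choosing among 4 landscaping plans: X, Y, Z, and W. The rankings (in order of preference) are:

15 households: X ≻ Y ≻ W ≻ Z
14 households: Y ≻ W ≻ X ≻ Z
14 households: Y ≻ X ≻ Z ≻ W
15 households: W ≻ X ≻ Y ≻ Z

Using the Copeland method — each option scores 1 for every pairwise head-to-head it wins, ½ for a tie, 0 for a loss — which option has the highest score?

X

X: beats Y and Z; ties W → score 2.5.
Y: beats Z and W; loses to X → score 2.
Z: loses to X, Y, and W → score 0.
W: beats Z; ties X; loses to Y → score 1.5.
X has the best pairwise record.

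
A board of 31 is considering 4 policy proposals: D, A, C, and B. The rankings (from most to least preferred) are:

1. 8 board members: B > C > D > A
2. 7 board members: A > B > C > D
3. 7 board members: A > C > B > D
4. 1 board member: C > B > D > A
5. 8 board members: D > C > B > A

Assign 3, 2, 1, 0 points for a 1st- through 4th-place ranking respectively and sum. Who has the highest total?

C

D: 8·1 + 7·0 + 7·0 + 1·1 + 8·3 = 33
A: 8·0 + 7·3 + 7·3 + 1·0 + 8·0 = 42
C: 8·2 + 7·1 + 7·2 + 1·3 + 8·2 = 56
B: 8·3 + 7·2 + 7·1 + 1·2 + 8·1 = 55
C has the highest Borda score (56).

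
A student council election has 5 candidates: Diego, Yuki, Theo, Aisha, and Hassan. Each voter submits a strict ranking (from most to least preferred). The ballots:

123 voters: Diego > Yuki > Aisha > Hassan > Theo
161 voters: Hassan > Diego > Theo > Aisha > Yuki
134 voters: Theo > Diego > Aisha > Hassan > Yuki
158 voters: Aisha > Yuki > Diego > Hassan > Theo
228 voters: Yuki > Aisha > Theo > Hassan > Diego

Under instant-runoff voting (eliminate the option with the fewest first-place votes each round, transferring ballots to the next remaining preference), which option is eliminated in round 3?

Round 1: Diego 123, Yuki 228, Theo 134, Aisha 158, Hassan 161. Eliminate Diego.
Round 2: Yuki 351, Theo 134, Aisha 158, Hassan 161. Eliminate Theo.
Round 3: Yuki 351, Aisha 292, Hassan 161. Eliminate Hassan.

Hassan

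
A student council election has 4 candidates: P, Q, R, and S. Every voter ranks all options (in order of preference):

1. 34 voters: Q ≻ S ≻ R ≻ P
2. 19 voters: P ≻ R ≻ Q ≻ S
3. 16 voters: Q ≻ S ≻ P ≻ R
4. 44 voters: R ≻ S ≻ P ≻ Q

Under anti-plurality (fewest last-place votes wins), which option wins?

R

Last-place votes: P 34, Q 44, R 16, S 19.
R is ranked last by the fewest voters, so R wins.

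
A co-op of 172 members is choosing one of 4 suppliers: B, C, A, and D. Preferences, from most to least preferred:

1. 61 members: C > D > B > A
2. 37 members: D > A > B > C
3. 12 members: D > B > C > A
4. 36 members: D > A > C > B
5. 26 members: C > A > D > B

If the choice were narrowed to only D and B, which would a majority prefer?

D

Voters preferring D to B: 172; preferring B to D: 0.
D wins the head-to-head.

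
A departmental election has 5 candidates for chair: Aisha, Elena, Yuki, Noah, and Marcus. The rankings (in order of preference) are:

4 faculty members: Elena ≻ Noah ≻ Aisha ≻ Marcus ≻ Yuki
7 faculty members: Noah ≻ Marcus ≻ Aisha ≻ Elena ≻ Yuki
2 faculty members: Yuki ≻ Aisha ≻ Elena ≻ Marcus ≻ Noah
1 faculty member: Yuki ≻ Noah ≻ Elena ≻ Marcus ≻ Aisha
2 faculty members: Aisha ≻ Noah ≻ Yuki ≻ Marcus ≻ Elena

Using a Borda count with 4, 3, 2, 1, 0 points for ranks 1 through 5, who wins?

Noah

Aisha: 4·2 + 7·2 + 2·3 + 1·0 + 2·4 = 36
Elena: 4·4 + 7·1 + 2·2 + 1·2 + 2·0 = 29
Yuki: 4·0 + 7·0 + 2·4 + 1·4 + 2·2 = 16
Noah: 4·3 + 7·4 + 2·0 + 1·3 + 2·3 = 49
Marcus: 4·1 + 7·3 + 2·1 + 1·1 + 2·1 = 30
Noah has the highest Borda score (49).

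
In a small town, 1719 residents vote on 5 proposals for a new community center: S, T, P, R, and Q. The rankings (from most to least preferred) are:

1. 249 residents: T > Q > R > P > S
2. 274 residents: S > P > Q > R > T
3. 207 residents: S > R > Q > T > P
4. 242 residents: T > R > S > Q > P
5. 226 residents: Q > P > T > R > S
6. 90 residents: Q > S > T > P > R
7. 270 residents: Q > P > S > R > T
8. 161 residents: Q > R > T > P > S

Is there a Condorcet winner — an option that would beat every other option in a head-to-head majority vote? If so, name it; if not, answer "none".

Q vs S: 996–723 for Q.
Q vs T: 1228–491 for Q.
Q vs P: 1445–274 for Q.
Q vs R: 1270–449 for Q.
Q beats every other option head-to-head.

Q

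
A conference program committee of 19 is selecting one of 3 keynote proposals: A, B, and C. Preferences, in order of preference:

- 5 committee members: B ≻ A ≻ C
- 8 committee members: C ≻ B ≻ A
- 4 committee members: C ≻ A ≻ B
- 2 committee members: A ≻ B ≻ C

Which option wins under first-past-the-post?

C

First-place votes: A 2, B 5, C 12.
C has the most first-place votes.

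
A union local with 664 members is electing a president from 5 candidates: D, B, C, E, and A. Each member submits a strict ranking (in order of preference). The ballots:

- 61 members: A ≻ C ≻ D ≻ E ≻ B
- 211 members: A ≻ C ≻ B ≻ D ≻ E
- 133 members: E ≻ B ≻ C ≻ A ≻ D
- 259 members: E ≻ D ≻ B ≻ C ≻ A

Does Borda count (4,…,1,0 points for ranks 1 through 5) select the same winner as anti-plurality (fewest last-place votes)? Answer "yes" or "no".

no

Borda — scores: D 1110, B 1339, C 1341, E 1629, A 1221. Winner: E.
Anti-plurality — last-place votes: D 133, B 61, C 0, E 211, A 259. Winner: C.
The two methods disagree.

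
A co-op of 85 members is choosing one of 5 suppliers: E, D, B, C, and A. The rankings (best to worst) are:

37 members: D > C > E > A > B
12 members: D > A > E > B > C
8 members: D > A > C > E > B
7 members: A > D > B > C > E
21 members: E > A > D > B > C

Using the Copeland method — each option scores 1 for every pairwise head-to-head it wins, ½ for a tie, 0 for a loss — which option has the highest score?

D

E: beats B and A; loses to D and C → score 2.
D: beats E, B, C, and A → score 4.
B: loses to E, D, C, and A → score 0.
C: beats E and B; loses to D and A → score 2.
A: beats B and C; loses to E and D → score 2.
D has the best pairwise record.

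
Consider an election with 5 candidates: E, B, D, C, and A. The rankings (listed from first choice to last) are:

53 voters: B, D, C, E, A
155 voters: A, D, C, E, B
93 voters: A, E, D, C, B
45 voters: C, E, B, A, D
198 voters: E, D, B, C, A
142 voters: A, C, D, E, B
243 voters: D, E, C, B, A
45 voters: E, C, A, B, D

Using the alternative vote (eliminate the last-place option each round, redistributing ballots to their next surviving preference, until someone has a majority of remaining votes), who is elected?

Round 1: E 243, B 53, D 243, C 45, A 390. Eliminate C.
Round 2: E 288, B 53, D 243, A 390. Eliminate B.
Round 3: E 288, D 296, A 390. Eliminate E.
Round 4: D 494, A 480. D has a majority.

D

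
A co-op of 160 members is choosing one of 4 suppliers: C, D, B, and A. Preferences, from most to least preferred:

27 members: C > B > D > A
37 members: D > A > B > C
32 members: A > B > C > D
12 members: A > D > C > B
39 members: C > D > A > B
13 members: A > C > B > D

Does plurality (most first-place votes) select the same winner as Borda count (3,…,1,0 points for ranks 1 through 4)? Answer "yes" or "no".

Plurality — first-place votes: C 66, D 37, B 0, A 57. Winner: C.
Borda — scores: C 268, D 240, B 168, A 284. Winner: A.
The two methods disagree.

no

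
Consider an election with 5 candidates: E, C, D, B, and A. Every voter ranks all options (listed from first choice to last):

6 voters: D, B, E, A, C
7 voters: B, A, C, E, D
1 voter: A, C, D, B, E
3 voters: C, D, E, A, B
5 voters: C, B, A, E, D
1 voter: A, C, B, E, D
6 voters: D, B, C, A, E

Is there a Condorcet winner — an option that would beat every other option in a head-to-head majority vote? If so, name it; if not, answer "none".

none

Checking pairwise contests:
C beats E 23–6.
B beats C 19–10.
C beats D 17–12.
D beats B 16–13.
D beats A 15–14.
Every option loses at least one head-to-head, so there is no Condorcet winner.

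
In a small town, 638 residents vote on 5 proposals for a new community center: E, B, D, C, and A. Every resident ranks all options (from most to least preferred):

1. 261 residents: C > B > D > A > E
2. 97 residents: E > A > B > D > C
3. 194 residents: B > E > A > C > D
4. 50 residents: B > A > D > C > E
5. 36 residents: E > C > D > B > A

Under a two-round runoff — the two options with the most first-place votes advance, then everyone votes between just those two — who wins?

B

Round 1 first-place votes: E 133, B 244, D 0, C 261, A 0.
C and B advance.
Runoff: C is preferred to B by 297 voters; B by 341.
B wins the runoff.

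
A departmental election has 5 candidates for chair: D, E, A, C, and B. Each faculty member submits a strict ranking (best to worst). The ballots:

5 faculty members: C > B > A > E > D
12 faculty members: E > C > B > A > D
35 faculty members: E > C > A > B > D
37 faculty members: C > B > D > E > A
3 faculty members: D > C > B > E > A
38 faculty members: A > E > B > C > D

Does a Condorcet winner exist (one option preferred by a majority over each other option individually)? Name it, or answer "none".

E vs D: 90–40 for E.
E vs A: 87–43 for E.
E vs C: 85–45 for E.
E vs B: 85–45 for E.
E beats every other option head-to-head.

E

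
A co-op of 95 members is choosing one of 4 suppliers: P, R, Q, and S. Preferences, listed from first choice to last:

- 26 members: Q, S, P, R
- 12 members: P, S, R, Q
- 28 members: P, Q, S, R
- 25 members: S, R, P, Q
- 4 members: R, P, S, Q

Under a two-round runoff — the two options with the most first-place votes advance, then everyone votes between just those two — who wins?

Round 1 first-place votes: P 40, R 4, Q 26, S 25.
P and Q advance.
Runoff: P is preferred to Q by 69 voters; Q by 26.
P wins the runoff.

P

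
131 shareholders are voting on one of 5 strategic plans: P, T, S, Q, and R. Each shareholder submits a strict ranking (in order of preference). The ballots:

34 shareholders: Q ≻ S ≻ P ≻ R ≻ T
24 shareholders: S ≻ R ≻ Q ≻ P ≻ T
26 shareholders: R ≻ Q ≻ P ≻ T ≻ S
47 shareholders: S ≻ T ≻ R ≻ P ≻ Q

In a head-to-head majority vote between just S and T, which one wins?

Voters preferring S to T: 105; preferring T to S: 26.
S wins the head-to-head.

S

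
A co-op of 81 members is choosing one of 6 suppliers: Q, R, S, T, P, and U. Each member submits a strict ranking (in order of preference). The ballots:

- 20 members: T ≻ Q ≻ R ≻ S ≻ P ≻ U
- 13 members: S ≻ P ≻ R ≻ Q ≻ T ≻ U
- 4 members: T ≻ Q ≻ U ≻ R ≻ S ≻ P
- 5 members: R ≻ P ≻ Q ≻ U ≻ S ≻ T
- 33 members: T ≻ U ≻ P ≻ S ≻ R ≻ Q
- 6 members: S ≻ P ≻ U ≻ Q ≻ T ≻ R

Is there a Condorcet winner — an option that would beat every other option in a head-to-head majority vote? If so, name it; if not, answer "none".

T vs Q: 57–24 for T.
T vs R: 63–18 for T.
T vs S: 57–24 for T.
T vs P: 57–24 for T.
T vs U: 70–11 for T.
T beats every other option head-to-head.

T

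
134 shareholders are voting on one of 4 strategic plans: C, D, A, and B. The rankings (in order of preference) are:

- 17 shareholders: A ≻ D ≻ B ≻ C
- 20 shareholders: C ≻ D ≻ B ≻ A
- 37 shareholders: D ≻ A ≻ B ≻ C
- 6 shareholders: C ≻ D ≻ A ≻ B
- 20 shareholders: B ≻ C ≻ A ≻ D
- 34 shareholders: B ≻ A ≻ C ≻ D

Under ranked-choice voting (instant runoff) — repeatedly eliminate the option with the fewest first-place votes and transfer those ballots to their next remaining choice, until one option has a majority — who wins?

Round 1: C 26, D 37, A 17, B 54. Eliminate A.
Round 2: C 26, D 54, B 54. Eliminate C.
Round 3: D 80, B 54. D has a majority.

D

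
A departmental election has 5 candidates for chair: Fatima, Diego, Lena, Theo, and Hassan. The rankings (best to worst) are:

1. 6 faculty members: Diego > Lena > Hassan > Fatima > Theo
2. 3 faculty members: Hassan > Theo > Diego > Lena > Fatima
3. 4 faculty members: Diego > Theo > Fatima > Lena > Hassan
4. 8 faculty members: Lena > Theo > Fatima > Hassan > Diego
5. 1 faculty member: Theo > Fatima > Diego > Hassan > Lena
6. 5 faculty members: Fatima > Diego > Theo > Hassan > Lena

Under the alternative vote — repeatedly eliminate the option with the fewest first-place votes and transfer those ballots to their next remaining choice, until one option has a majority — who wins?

Round 1: Fatima 5, Diego 10, Lena 8, Theo 1, Hassan 3. Eliminate Theo.
Round 2: Fatima 6, Diego 10, Lena 8, Hassan 3. Eliminate Hassan.
Round 3: Fatima 6, Diego 13, Lena 8. Eliminate Fatima.
Round 4: Diego 19, Lena 8. Diego has a majority.

Diego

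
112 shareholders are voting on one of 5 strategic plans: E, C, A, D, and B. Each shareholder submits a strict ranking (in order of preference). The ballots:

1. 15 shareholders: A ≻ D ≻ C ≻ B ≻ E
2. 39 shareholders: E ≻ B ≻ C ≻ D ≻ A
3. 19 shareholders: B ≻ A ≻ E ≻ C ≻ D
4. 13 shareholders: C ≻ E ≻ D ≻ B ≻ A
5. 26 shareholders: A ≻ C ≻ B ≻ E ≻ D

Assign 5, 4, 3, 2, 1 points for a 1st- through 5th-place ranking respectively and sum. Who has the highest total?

B

E: 15·1 + 39·5 + 19·3 + 13·4 + 26·2 = 371
C: 15·3 + 39·3 + 19·2 + 13·5 + 26·4 = 369
A: 15·5 + 39·1 + 19·4 + 13·1 + 26·5 = 333
D: 15·4 + 39·2 + 19·1 + 13·3 + 26·1 = 222
B: 15·2 + 39·4 + 19·5 + 13·2 + 26·3 = 385
B has the highest Borda score (385).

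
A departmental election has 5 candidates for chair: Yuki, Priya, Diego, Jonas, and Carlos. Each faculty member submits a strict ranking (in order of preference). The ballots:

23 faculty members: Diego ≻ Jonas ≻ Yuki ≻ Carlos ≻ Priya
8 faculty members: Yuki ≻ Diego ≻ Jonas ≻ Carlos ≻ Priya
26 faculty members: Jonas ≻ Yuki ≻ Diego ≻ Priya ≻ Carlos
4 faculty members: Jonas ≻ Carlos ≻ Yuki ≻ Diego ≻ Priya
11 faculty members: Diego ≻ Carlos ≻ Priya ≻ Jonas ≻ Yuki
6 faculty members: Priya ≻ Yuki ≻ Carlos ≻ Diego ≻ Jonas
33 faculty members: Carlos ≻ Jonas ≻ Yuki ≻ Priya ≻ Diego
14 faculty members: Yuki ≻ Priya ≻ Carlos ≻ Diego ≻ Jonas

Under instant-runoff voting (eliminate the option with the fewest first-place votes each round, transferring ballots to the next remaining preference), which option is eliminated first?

Priya

Round 1: Yuki 22, Priya 6, Diego 34, Jonas 30, Carlos 33. Eliminate Priya.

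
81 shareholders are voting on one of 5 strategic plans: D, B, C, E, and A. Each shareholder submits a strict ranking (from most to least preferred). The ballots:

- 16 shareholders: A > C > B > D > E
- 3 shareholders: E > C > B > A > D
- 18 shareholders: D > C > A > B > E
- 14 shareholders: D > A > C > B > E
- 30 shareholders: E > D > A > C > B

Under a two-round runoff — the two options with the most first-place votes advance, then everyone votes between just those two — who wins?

D

Round 1 first-place votes: D 32, B 0, C 0, E 33, A 16.
E and D advance.
Runoff: E is preferred to D by 33 voters; D by 48.
D wins the runoff.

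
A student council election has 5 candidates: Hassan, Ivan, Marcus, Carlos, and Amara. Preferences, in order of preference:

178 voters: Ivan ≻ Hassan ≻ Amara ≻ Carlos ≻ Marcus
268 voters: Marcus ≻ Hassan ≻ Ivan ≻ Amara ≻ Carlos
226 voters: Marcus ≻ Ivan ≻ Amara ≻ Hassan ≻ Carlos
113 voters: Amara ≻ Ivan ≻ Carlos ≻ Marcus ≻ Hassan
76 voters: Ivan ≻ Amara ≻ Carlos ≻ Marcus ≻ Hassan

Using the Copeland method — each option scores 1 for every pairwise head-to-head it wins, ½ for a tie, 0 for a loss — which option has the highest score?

Hassan: beats Carlos and Amara; loses to Ivan and Marcus → score 2.
Ivan: beats Hassan, Carlos, and Amara; loses to Marcus → score 3.
Marcus: beats Hassan, Ivan, Carlos, and Amara → score 4.
Carlos: loses to Hassan, Ivan, Marcus, and Amara → score 0.
Amara: beats Carlos; loses to Hassan, Ivan, and Marcus → score 1.
Marcus has the best pairwise record.

Marcus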